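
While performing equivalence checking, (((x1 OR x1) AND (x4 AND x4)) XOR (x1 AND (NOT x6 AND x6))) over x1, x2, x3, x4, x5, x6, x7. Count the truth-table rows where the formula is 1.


Formula: (((x1 OR x1) AND (x4 AND x4)) XOR (x1 AND (NOT x6 AND x6))) over 7 vars (128 rows)
Evaluate each row (x1, x2, x3, x4, x5, x6, x7 as bits, MSB first):
  row 0 [0000000]: (((0 OR 0) AND (0 AND 0)) XOR (0 AND (NOT 0 AND 0))) -> 0
  row 1 [0000001]: (((0 OR 0) AND (0 AND 0)) XOR (0 AND (NOT 0 AND 0))) -> 0
  row 2 [0000010]: (((0 OR 0) AND (0 AND 0)) XOR (0 AND (NOT 1 AND 1))) -> 0
  row 3 [0000011]: (((0 OR 0) AND (0 AND 0)) XOR (0 AND (NOT 1 AND 1))) -> 0
  row 4 [0000100]: (((0 OR 0) AND (0 AND 0)) XOR (0 AND (NOT 0 AND 0))) -> 0
  (every remaining row is evaluated the same way; all 128 results are listed next)
Full result column, 8 rows per line (x1,x2,x3,x4 fixed per line; x5,x6,x7 runs 000..111 left to right):
  rows 0-7 [x1,x2,x3,x4=0000]: 00000000  (ones: 0)
  rows 8-15 [x1,x2,x3,x4=0001]: 00000000  (ones: 0)
  rows 16-23 [x1,x2,x3,x4=0010]: 00000000  (ones: 0)
  rows 24-31 [x1,x2,x3,x4=0011]: 00000000  (ones: 0)
  rows 32-39 [x1,x2,x3,x4=0100]: 00000000  (ones: 0)
  rows 40-47 [x1,x2,x3,x4=0101]: 00000000  (ones: 0)
  rows 48-55 [x1,x2,x3,x4=0110]: 00000000  (ones: 0)
  rows 56-63 [x1,x2,x3,x4=0111]: 00000000  (ones: 0)
  rows 64-71 [x1,x2,x3,x4=1000]: 00000000  (ones: 0)
  rows 72-79 [x1,x2,x3,x4=1001]: 11111111  (ones: 8)
  rows 80-87 [x1,x2,x3,x4=1010]: 00000000  (ones: 0)
  rows 88-95 [x1,x2,x3,x4=1011]: 11111111  (ones: 8)
  rows 96-103 [x1,x2,x3,x4=1100]: 00000000  (ones: 0)
  rows 104-111 [x1,x2,x3,x4=1101]: 11111111  (ones: 8)
  rows 112-119 [x1,x2,x3,x4=1110]: 00000000  (ones: 0)
  rows 120-127 [x1,x2,x3,x4=1111]: 11111111  (ones: 8)
Count of 1-rows = 0+0+0+0+0+0+0+0+0+8+0+8+0+8+0+8 = 32

32


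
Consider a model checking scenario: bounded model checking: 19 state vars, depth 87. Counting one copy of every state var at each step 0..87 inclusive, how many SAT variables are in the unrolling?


BMC unrolls to depth k, creating one copy of each state var for steps 0..k.
Step count = 87 + 1 = 88 (steps 0 through 87)
Vars per step = 19
Total = 19 * 88 = 1672

1672


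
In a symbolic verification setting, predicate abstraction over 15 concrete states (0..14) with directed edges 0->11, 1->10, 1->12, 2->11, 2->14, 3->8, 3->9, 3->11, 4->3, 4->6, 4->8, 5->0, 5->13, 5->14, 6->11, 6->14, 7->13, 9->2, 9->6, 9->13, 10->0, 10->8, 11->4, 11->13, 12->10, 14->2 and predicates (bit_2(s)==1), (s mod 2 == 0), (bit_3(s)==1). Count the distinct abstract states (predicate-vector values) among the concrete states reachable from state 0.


BFS from 0:
Concrete reachable: {0, 2, 3, 4, 6, 8, 9, 11, 13, 14}
Abstract via predicates (bit_2(s)==1), (s mod 2 == 0), (bit_3(s)==1):
  (0,0,0) <- {3}
  (0,0,1) <- {9, 11}
  (0,1,0) <- {0, 2}
  (0,1,1) <- {8}
  (1,0,1) <- {13}
  (1,1,0) <- {4, 6}
  (1,1,1) <- {14}
Distinct abstract states = 7

7


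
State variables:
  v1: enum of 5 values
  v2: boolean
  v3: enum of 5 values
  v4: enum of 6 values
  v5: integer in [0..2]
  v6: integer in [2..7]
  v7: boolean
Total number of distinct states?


State space = product of domain sizes of all variables.
Domain sizes:
  v1 (enum of 5 values): 5
  v2 (boolean): 2
  v3 (enum of 5 values): 5
  v4 (enum of 6 values): 6
  v5 (integer in [0..2]): 3
  v6 (integer in [2..7]): 6
  v7 (boolean): 2
Product = 5 * 2 * 5 * 6 * 3 * 6 * 2 = 10800

10800


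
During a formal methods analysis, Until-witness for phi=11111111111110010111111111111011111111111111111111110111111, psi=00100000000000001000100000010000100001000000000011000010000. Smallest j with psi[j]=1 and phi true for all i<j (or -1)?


(phi U psi) at 0: need smallest j with psi[j]=1 and phi[i]=1 for all i in [0,j).
Scan from step 0:
  step 0: phi=1, psi=0 -> continue
  step 1: phi=1, psi=0 -> continue
  step 2: psi=1 and phi held for [0,2) -> witness found
Witness step = 2

2


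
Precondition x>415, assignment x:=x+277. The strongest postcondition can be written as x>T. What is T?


Formula: sp(P, x:=E) = exists old_x. (x = E[old_x/x]) AND P[old_x/x] (old_x is the value of x before the assignment; eliminate old_x by solving x = E[old_x/x] for old_x)
Step 1: Precondition P: x>415, i.e. old_x > 415
Step 2: Assignment gives x = old_x + 277, so old_x = x - 277
Step 3: Substitute into P: x - 277 > 415
Step 4: Simplify: x > 415+277 = 692

692


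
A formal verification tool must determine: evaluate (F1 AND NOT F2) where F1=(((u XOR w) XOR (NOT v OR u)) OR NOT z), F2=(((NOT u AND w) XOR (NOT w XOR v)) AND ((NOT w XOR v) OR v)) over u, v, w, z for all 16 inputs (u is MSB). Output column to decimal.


F1 = (((u XOR w) XOR (NOT v OR u)) OR NOT z)
F2 = (((NOT u AND w) XOR (NOT w XOR v)) AND ((NOT w XOR v) OR v))
Counterexample to F1=>F2 is where F1=1 and F2=0.
Evaluate each row (bits = u,v,w,z, MSB first):
  row 0 [0000]: F1=1 F2=1 -> F1&~F2 -> 0
  row 1 [0001]: F1=1 F2=1 -> F1&~F2 -> 0
  row 2 [0010]: F1=1 F2=0 -> F1&~F2 -> 1
  row 3 [0011]: F1=0 F2=0 -> F1&~F2 -> 0
  row 4 [0100]: F1=1 F2=0 -> F1&~F2 -> 1
  row 5 [0101]: F1=0 F2=0 -> F1&~F2 -> 0
  row 6 [0110]: F1=1 F2=0 -> F1&~F2 -> 1
  row 7 [0111]: F1=1 F2=0 -> F1&~F2 -> 1
  row 8 [1000]: F1=1 F2=1 -> F1&~F2 -> 0
  row 9 [1001]: F1=0 F2=1 -> F1&~F2 -> 0
  row 10 [1010]: F1=1 F2=0 -> F1&~F2 -> 1
  row 11 [1011]: F1=1 F2=0 -> F1&~F2 -> 1
  row 12 [1100]: F1=1 F2=0 -> F1&~F2 -> 1
  row 13 [1101]: F1=0 F2=0 -> F1&~F2 -> 0
  row 14 [1110]: F1=1 F2=1 -> F1&~F2 -> 0
  row 15 [1111]: F1=1 F2=1 -> F1&~F2 -> 0
Full result column, 4 rows per line (u,v fixed per line; w,z runs 00..11 left to right):
  rows 0-3 [u,v=00]: 0010  = hex 2
  rows 4-7 [u,v=01]: 1011  = hex B
  rows 8-11 [u,v=10]: 0011  = hex 3
  rows 12-15 [u,v=11]: 1000  = hex 8
Counterexample vector (row 0 .. row 15) = 0010101100111000
Output column grouped in 4s = 0010 1011 0011 1000 = 0x2B38
Convert to decimal digit by digit (value = value*16 + digit):
  2 -> 2
  2*16 + 11 (B) = 43
  43*16 + 3 = 691
  691*16 + 8 = 11064
Decimal = 11064

11064


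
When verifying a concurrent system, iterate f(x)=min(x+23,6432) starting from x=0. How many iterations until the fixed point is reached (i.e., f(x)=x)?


Step 1: x=0, cap=6432, increment=23
Step 2: x grows by 23 each step until capped at 6432; fixed point is x=6432
Step 3: iterations = ceil(6432/23) = 280

280


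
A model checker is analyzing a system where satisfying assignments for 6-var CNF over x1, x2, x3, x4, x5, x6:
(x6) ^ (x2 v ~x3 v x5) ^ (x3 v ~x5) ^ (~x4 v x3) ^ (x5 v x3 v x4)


CNF with 5 clauses over 6 vars (64 assignments).
An assignment satisfies CNF iff every clause has >=1 true literal.
Check each row (bits = x1,x2,x3,x4,x5,x6; clause T/F shown):
  row 0 [000000]: clauses=FTTTF -> 0
  row 1 [000001]: clauses=TTTTF -> 0
  row 2 [000010]: clauses=FTFTT -> 0
  row 3 [000011]: clauses=TTFTT -> 0
  row 4 [000100]: clauses=FTTFT -> 0
  (every remaining row is evaluated the same way; all 64 results are listed next)
Full result column, 8 rows per line (x1,x2,x3 fixed per line; x4,x5,x6 runs 000..111 left to right):
  rows 0-7 [x1,x2,x3=000]: 00000000  (ones: 0)
  rows 8-15 [x1,x2,x3=001]: 00010001  (ones: 2)
  rows 16-23 [x1,x2,x3=010]: 00000000  (ones: 0)
  rows 24-31 [x1,x2,x3=011]: 01010101  (ones: 4)
  rows 32-39 [x1,x2,x3=100]: 00000000  (ones: 0)
  rows 40-47 [x1,x2,x3=101]: 00010001  (ones: 2)
  rows 48-55 [x1,x2,x3=110]: 00000000  (ones: 0)
  rows 56-63 [x1,x2,x3=111]: 01010101  (ones: 4)
Satisfying assignments = 0+2+0+4+0+2+0+4 = 12

12


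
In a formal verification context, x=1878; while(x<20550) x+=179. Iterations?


Step 1: x goes from 1878 toward 20550 by 179; the body runs while x<20550, so iterations = ceil((bound-start)/step)
Step 2: Distance=18672
Step 3: ceil(18672/179)=105

105


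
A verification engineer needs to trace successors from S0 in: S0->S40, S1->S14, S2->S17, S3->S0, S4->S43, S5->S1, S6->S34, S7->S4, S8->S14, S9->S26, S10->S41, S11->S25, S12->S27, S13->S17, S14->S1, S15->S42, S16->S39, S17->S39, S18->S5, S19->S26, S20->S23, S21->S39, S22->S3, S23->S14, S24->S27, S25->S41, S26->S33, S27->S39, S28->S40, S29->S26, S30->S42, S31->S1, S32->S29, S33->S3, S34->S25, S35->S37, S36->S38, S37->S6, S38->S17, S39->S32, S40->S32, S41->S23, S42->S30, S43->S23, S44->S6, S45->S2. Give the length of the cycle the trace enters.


Trace from S0 until a state repeats:
  S0 -> S40 -> S32 -> S29 -> S26 -> S33 -> S3 -> S0
S0 first seen at step 0, revisited at step 7.
Cycle length = 7 - 0 = 7

7


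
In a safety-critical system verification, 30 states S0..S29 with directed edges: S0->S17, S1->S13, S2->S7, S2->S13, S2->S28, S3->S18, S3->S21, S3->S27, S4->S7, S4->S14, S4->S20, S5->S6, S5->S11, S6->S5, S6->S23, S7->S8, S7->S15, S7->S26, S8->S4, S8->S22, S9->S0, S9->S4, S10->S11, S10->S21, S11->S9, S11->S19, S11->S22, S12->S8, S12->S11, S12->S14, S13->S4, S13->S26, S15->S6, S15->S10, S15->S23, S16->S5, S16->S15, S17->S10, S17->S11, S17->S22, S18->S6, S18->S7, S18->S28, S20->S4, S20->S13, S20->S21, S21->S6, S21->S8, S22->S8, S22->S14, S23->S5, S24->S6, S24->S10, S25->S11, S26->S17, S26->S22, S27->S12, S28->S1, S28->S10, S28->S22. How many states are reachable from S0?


BFS from S0:
  layer 0: {S0}
  layer 1: {S17}
  layer 2: {S10, S11, S22}
  layer 3: {S8, S9, S14, S19, S21}
  layer 4: {S4, S6}
  layer 5: {S5, S7, S20, S23}
  layer 6: {S13, S15, S26}
Reachable set: {S0, S4, S5, S6, S7, S8, S9, S10, S11, S13, S14, S15, S17, S19, S20, S21, S22, S23, S26}
Count = 19

19


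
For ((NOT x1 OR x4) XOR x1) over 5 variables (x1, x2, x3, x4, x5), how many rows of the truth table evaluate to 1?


Formula: ((NOT x1 OR x4) XOR x1) over 5 vars (32 rows)
Evaluate each row (x1, x2, x3, x4, x5 as bits, MSB first):
  row 0 [00000]: ((NOT 0 OR 0) XOR 0) -> 1
  row 1 [00001]: ((NOT 0 OR 0) XOR 0) -> 1
  row 2 [00010]: ((NOT 0 OR 1) XOR 0) -> 1
  row 3 [00011]: ((NOT 0 OR 1) XOR 0) -> 1
  row 4 [00100]: ((NOT 0 OR 0) XOR 0) -> 1
  row 5 [00101]: ((NOT 0 OR 0) XOR 0) -> 1
  row 6 [00110]: ((NOT 0 OR 1) XOR 0) -> 1
  row 7 [00111]: ((NOT 0 OR 1) XOR 0) -> 1
  row 8 [01000]: ((NOT 0 OR 0) XOR 0) -> 1
  row 9 [01001]: ((NOT 0 OR 0) XOR 0) -> 1
  row 10 [01010]: ((NOT 0 OR 1) XOR 0) -> 1
  row 11 [01011]: ((NOT 0 OR 1) XOR 0) -> 1
  row 12 [01100]: ((NOT 0 OR 0) XOR 0) -> 1
  row 13 [01101]: ((NOT 0 OR 0) XOR 0) -> 1
  row 14 [01110]: ((NOT 0 OR 1) XOR 0) -> 1
  row 15 [01111]: ((NOT 0 OR 1) XOR 0) -> 1
  row 16 [10000]: ((NOT 1 OR 0) XOR 1) -> 1
  row 17 [10001]: ((NOT 1 OR 0) XOR 1) -> 1
  row 18 [10010]: ((NOT 1 OR 1) XOR 1) -> 0
  row 19 [10011]: ((NOT 1 OR 1) XOR 1) -> 0
  row 20 [10100]: ((NOT 1 OR 0) XOR 1) -> 1
  row 21 [10101]: ((NOT 1 OR 0) XOR 1) -> 1
  row 22 [10110]: ((NOT 1 OR 1) XOR 1) -> 0
  row 23 [10111]: ((NOT 1 OR 1) XOR 1) -> 0
  row 24 [11000]: ((NOT 1 OR 0) XOR 1) -> 1
  row 25 [11001]: ((NOT 1 OR 0) XOR 1) -> 1
  row 26 [11010]: ((NOT 1 OR 1) XOR 1) -> 0
  row 27 [11011]: ((NOT 1 OR 1) XOR 1) -> 0
  row 28 [11100]: ((NOT 1 OR 0) XOR 1) -> 1
  row 29 [11101]: ((NOT 1 OR 0) XOR 1) -> 1
  row 30 [11110]: ((NOT 1 OR 1) XOR 1) -> 0
  row 31 [11111]: ((NOT 1 OR 1) XOR 1) -> 0
Full result column, 8 rows per line (x1,x2 fixed per line; x3,x4,x5 runs 000..111 left to right):
  rows 0-7 [x1,x2=00]: 11111111  (ones: 8)
  rows 8-15 [x1,x2=01]: 11111111  (ones: 8)
  rows 16-23 [x1,x2=10]: 11001100  (ones: 4)
  rows 24-31 [x1,x2=11]: 11001100  (ones: 4)
Count of 1-rows = 8+8+4+4 = 24

24


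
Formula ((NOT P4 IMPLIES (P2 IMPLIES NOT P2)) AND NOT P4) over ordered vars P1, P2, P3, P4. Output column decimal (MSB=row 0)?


Formula: ((NOT P4 IMPLIES (P2 IMPLIES NOT P2)) AND NOT P4) over P1, P2, P3, P4 (16 rows)
Evaluate each row (bits = P1,P2,P3,P4, MSB first):
  row 0 [0000]: ((NOT 0 IMPLIES (0 IMPLIES NOT 0)) AND NOT 0) -> 1
  row 1 [0001]: ((NOT 1 IMPLIES (0 IMPLIES NOT 0)) AND NOT 1) -> 0
  row 2 [0010]: ((NOT 0 IMPLIES (0 IMPLIES NOT 0)) AND NOT 0) -> 1
  row 3 [0011]: ((NOT 1 IMPLIES (0 IMPLIES NOT 0)) AND NOT 1) -> 0
  row 4 [0100]: ((NOT 0 IMPLIES (1 IMPLIES NOT 1)) AND NOT 0) -> 0
  row 5 [0101]: ((NOT 1 IMPLIES (1 IMPLIES NOT 1)) AND NOT 1) -> 0
  row 6 [0110]: ((NOT 0 IMPLIES (1 IMPLIES NOT 1)) AND NOT 0) -> 0
  row 7 [0111]: ((NOT 1 IMPLIES (1 IMPLIES NOT 1)) AND NOT 1) -> 0
  row 8 [1000]: ((NOT 0 IMPLIES (0 IMPLIES NOT 0)) AND NOT 0) -> 1
  row 9 [1001]: ((NOT 1 IMPLIES (0 IMPLIES NOT 0)) AND NOT 1) -> 0
  row 10 [1010]: ((NOT 0 IMPLIES (0 IMPLIES NOT 0)) AND NOT 0) -> 1
  row 11 [1011]: ((NOT 1 IMPLIES (0 IMPLIES NOT 0)) AND NOT 1) -> 0
  row 12 [1100]: ((NOT 0 IMPLIES (1 IMPLIES NOT 1)) AND NOT 0) -> 0
  row 13 [1101]: ((NOT 1 IMPLIES (1 IMPLIES NOT 1)) AND NOT 1) -> 0
  row 14 [1110]: ((NOT 0 IMPLIES (1 IMPLIES NOT 1)) AND NOT 0) -> 0
  row 15 [1111]: ((NOT 1 IMPLIES (1 IMPLIES NOT 1)) AND NOT 1) -> 0
Full result column, 4 rows per line (P1,P2 fixed per line; P3,P4 runs 00..11 left to right):
  rows 0-3 [P1,P2=00]: 1010  = hex A
  rows 4-7 [P1,P2=01]: 0000  = hex 0
  rows 8-11 [P1,P2=10]: 1010  = hex A
  rows 12-15 [P1,P2=11]: 0000  = hex 0
Output column (row 0 .. row 15) = 1010000010100000
Output column grouped in 4s = 1010 0000 1010 0000 = 0xA0A0
Convert to decimal digit by digit (value = value*16 + digit):
  A -> 10
  10*16 + 0 = 160
  160*16 + 10 (A) = 2570
  2570*16 + 0 = 41120
Decimal = 41120

41120


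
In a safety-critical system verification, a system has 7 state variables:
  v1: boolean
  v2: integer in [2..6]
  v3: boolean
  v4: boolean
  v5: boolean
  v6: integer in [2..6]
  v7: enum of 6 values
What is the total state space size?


State space = product of domain sizes of all variables.
Domain sizes:
  v1 (boolean): 2
  v2 (integer in [2..6]): 5
  v3 (boolean): 2
  v4 (boolean): 2
  v5 (boolean): 2
  v6 (integer in [2..6]): 5
  v7 (enum of 6 values): 6
Product = 2 * 5 * 2 * 2 * 2 * 5 * 6 = 2400

2400


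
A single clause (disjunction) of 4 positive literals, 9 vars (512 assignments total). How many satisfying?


Step 1: Total=2^9=512
Step 2: Unsat when all 4 false: 2^5=32
Step 3: Sat=512-32=480

480


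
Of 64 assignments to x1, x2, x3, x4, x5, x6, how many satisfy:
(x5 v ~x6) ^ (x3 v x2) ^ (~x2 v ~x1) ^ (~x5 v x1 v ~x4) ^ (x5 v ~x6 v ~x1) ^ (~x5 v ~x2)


CNF with 6 clauses over 6 vars (64 assignments).
An assignment satisfies CNF iff every clause has >=1 true literal.
Check each row (bits = x1,x2,x3,x4,x5,x6; clause T/F shown):
  row 0 [000000]: clauses=TFTTTT -> 0
  row 1 [000001]: clauses=FFTTTT -> 0
  row 2 [000010]: clauses=TFTTTT -> 0
  row 3 [000011]: clauses=TFTTTT -> 0
  row 4 [000100]: clauses=TFTTTT -> 0
  (every remaining row is evaluated the same way; all 64 results are listed next)
Full result column, 8 rows per line (x1,x2,x3 fixed per line; x4,x5,x6 runs 000..111 left to right):
  rows 0-7 [x1,x2,x3=000]: 00000000  (ones: 0)
  rows 8-15 [x1,x2,x3=001]: 10111000  (ones: 4)
  rows 16-23 [x1,x2,x3=010]: 10001000  (ones: 2)
  rows 24-31 [x1,x2,x3=011]: 10001000  (ones: 2)
  rows 32-39 [x1,x2,x3=100]: 00000000  (ones: 0)
  rows 40-47 [x1,x2,x3=101]: 10111011  (ones: 6)
  rows 48-55 [x1,x2,x3=110]: 00000000  (ones: 0)
  rows 56-63 [x1,x2,x3=111]: 00000000  (ones: 0)
Satisfying assignments = 0+4+2+2+0+6+0+0 = 14

14


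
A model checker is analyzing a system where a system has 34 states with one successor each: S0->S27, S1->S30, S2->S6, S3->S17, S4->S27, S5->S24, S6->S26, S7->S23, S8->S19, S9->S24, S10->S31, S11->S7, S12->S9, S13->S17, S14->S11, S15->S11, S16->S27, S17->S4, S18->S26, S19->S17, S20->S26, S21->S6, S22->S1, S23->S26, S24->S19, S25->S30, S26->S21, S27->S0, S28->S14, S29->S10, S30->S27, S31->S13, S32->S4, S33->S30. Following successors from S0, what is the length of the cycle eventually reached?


Trace from S0 until a state repeats:
  S0 -> S27 -> S0
S0 first seen at step 0, revisited at step 2.
Cycle length = 2 - 0 = 2

2


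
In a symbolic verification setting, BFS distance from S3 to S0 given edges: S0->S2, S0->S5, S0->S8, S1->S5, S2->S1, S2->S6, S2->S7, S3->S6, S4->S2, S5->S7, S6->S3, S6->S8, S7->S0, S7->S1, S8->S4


BFS layer-by-layer from S3:
  dist 0: {S3}
  dist 1: {S6}
  dist 2: {S8}
  dist 3: {S4}
  dist 4: {S2}
  dist 5: {S1, S7}
  dist 6: {S0, S5}
  -> S0 reached at distance 6
Shortest path length = 6

6


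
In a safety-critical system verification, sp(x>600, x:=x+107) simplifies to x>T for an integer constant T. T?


Formula: sp(P, x:=E) = exists old_x. (x = E[old_x/x]) AND P[old_x/x] (old_x is the value of x before the assignment; eliminate old_x by solving x = E[old_x/x] for old_x)
Step 1: Precondition P: x>600, i.e. old_x > 600
Step 2: Assignment gives x = old_x + 107, so old_x = x - 107
Step 3: Substitute into P: x - 107 > 600
Step 4: Simplify: x > 600+107 = 707

707


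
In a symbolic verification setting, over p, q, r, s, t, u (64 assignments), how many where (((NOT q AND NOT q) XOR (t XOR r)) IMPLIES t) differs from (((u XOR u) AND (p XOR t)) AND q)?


F1 = (((NOT q AND NOT q) XOR (t XOR r)) IMPLIES t)
F2 = (((u XOR u) AND (p XOR t)) AND q)
Evaluate both on each of 64 rows (bits = p,q,r,s,t,u):
  row 0 [000000]: F1=0 F2=0 -> 0
  row 1 [000001]: F1=0 F2=0 -> 0
  row 2 [000010]: F1=1 F2=0 (differ) -> 1
  row 3 [000011]: F1=1 F2=0 (differ) -> 1
  row 4 [000100]: F1=0 F2=0 -> 0
  (every remaining row is evaluated the same way; all 64 results are listed next)
Full result column, 8 rows per line (p,q,r fixed per line; s,t,u runs 000..111 left to right):
  rows 0-7 [p,q,r=000]: 00110011  (ones: 4)
  rows 8-15 [p,q,r=001]: 11111111  (ones: 8)
  rows 16-23 [p,q,r=010]: 11111111  (ones: 8)
  rows 24-31 [p,q,r=011]: 00110011  (ones: 4)
  rows 32-39 [p,q,r=100]: 00110011  (ones: 4)
  rows 40-47 [p,q,r=101]: 11111111  (ones: 8)
  rows 48-55 [p,q,r=110]: 11111111  (ones: 8)
  rows 56-63 [p,q,r=111]: 00110011  (ones: 4)
Disagreements = 4+8+8+4+4+8+8+4 = 48

48


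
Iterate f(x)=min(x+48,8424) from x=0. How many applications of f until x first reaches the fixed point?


Step 1: x=0, cap=8424, increment=48
Step 2: x grows by 48 each step until capped at 8424; fixed point is x=8424
Step 3: iterations = ceil(8424/48) = 176

176


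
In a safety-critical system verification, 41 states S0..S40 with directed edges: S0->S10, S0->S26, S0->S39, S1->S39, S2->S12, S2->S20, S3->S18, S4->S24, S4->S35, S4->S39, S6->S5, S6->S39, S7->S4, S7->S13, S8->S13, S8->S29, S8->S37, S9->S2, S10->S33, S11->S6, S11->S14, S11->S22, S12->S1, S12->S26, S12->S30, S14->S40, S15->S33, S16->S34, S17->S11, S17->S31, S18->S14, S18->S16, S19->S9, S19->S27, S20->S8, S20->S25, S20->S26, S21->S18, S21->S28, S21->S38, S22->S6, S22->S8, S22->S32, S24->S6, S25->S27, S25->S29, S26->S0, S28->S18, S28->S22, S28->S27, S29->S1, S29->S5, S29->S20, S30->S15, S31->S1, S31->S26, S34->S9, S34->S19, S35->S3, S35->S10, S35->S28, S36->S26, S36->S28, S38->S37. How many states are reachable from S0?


BFS from S0:
  layer 0: {S0}
  layer 1: {S10, S26, S39}
  layer 2: {S33}
Reachable set: {S0, S10, S26, S33, S39}
Count = 5

5


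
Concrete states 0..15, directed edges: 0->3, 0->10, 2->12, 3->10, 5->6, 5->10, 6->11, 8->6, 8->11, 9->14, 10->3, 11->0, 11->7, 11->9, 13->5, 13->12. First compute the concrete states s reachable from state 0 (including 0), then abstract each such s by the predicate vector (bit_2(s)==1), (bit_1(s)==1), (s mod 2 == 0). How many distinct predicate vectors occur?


BFS from 0:
Concrete reachable: {0, 3, 10}
Abstract via predicates (bit_2(s)==1), (bit_1(s)==1), (s mod 2 == 0):
  (0,0,1) <- {0}
  (0,1,0) <- {3}
  (0,1,1) <- {10}
Distinct abstract states = 3

3


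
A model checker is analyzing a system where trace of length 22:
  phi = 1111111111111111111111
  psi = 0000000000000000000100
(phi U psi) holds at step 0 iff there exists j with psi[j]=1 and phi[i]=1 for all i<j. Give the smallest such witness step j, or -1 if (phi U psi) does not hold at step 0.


(phi U psi) at 0: need smallest j with psi[j]=1 and phi[i]=1 for all i in [0,j).
Scan from step 0:
  step 0: phi=1, psi=0 -> continue
  step 1: phi=1, psi=0 -> continue
  step 2: phi=1, psi=0 -> continue
  step 3: phi=1, psi=0 -> continue
  step 19: psi=1 and phi held for [0,19) -> witness found
Witness step = 19

19


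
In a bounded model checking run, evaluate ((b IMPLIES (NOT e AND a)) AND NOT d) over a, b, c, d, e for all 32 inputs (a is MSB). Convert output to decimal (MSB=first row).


Formula: ((b IMPLIES (NOT e AND a)) AND NOT d) over a, b, c, d, e (32 rows)
Evaluate each row (bits = a,b,c,d,e, MSB first):
  row 0 [00000]: ((0 IMPLIES (NOT 0 AND 0)) AND NOT 0) -> 1
  row 1 [00001]: ((0 IMPLIES (NOT 1 AND 0)) AND NOT 0) -> 1
  row 2 [00010]: ((0 IMPLIES (NOT 0 AND 0)) AND NOT 1) -> 0
  row 3 [00011]: ((0 IMPLIES (NOT 1 AND 0)) AND NOT 1) -> 0
  row 4 [00100]: ((0 IMPLIES (NOT 0 AND 0)) AND NOT 0) -> 1
  row 5 [00101]: ((0 IMPLIES (NOT 1 AND 0)) AND NOT 0) -> 1
  row 6 [00110]: ((0 IMPLIES (NOT 0 AND 0)) AND NOT 1) -> 0
  row 7 [00111]: ((0 IMPLIES (NOT 1 AND 0)) AND NOT 1) -> 0
  row 8 [01000]: ((1 IMPLIES (NOT 0 AND 0)) AND NOT 0) -> 0
  row 9 [01001]: ((1 IMPLIES (NOT 1 AND 0)) AND NOT 0) -> 0
  row 10 [01010]: ((1 IMPLIES (NOT 0 AND 0)) AND NOT 1) -> 0
  row 11 [01011]: ((1 IMPLIES (NOT 1 AND 0)) AND NOT 1) -> 0
  row 12 [01100]: ((1 IMPLIES (NOT 0 AND 0)) AND NOT 0) -> 0
  row 13 [01101]: ((1 IMPLIES (NOT 1 AND 0)) AND NOT 0) -> 0
  row 14 [01110]: ((1 IMPLIES (NOT 0 AND 0)) AND NOT 1) -> 0
  row 15 [01111]: ((1 IMPLIES (NOT 1 AND 0)) AND NOT 1) -> 0
  row 16 [10000]: ((0 IMPLIES (NOT 0 AND 1)) AND NOT 0) -> 1
  row 17 [10001]: ((0 IMPLIES (NOT 1 AND 1)) AND NOT 0) -> 1
  row 18 [10010]: ((0 IMPLIES (NOT 0 AND 1)) AND NOT 1) -> 0
  row 19 [10011]: ((0 IMPLIES (NOT 1 AND 1)) AND NOT 1) -> 0
  row 20 [10100]: ((0 IMPLIES (NOT 0 AND 1)) AND NOT 0) -> 1
  row 21 [10101]: ((0 IMPLIES (NOT 1 AND 1)) AND NOT 0) -> 1
  row 22 [10110]: ((0 IMPLIES (NOT 0 AND 1)) AND NOT 1) -> 0
  row 23 [10111]: ((0 IMPLIES (NOT 1 AND 1)) AND NOT 1) -> 0
  row 24 [11000]: ((1 IMPLIES (NOT 0 AND 1)) AND NOT 0) -> 1
  row 25 [11001]: ((1 IMPLIES (NOT 1 AND 1)) AND NOT 0) -> 0
  row 26 [11010]: ((1 IMPLIES (NOT 0 AND 1)) AND NOT 1) -> 0
  row 27 [11011]: ((1 IMPLIES (NOT 1 AND 1)) AND NOT 1) -> 0
  row 28 [11100]: ((1 IMPLIES (NOT 0 AND 1)) AND NOT 0) -> 1
  row 29 [11101]: ((1 IMPLIES (NOT 1 AND 1)) AND NOT 0) -> 0
  row 30 [11110]: ((1 IMPLIES (NOT 0 AND 1)) AND NOT 1) -> 0
  row 31 [11111]: ((1 IMPLIES (NOT 1 AND 1)) AND NOT 1) -> 0
Full result column, 4 rows per line (a,b,c fixed per line; d,e runs 00..11 left to right):
  rows 0-3 [a,b,c=000]: 1100  = hex C
  rows 4-7 [a,b,c=001]: 1100  = hex C
  rows 8-11 [a,b,c=010]: 0000  = hex 0
  rows 12-15 [a,b,c=011]: 0000  = hex 0
  rows 16-19 [a,b,c=100]: 1100  = hex C
  rows 20-23 [a,b,c=101]: 1100  = hex C
  rows 24-27 [a,b,c=110]: 1000  = hex 8
  rows 28-31 [a,b,c=111]: 1000  = hex 8
Output column (row 0 .. row 31) = 11001100000000001100110010001000
Output column grouped in 4s = 1100 1100 0000 0000 1100 1100 1000 1000 = 0xCC00CC88
Convert to decimal digit by digit (value = value*16 + digit):
  C -> 12
  12*16 + 12 (C) = 204
  204*16 + 0 = 3264
  3264*16 + 0 = 52224
  52224*16 + 12 (C) = 835596
  835596*16 + 12 (C) = 13369548
  13369548*16 + 8 = 213912776
  213912776*16 + 8 = 3422604424
Decimal = 3422604424

3422604424


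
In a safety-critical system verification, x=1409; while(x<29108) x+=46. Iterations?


Step 1: x goes from 1409 toward 29108 by 46; the body runs while x<29108, so iterations = ceil((bound-start)/step)
Step 2: Distance=27699
Step 3: ceil(27699/46)=603

603


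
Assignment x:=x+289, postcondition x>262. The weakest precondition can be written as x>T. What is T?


Formula: wp(x:=E, P) = P[E/x] (substitute E for x in postcondition)
Step 1: Postcondition: x>262
Step 2: Substitute x+289 for x: x+289>262
Step 3: Solve for x: x > 262-289 = -27

-27


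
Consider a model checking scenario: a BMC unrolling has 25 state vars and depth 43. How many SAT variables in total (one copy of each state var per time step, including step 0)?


BMC unrolls to depth k, creating one copy of each state var for steps 0..k.
Step count = 43 + 1 = 44 (steps 0 through 43)
Vars per step = 25
Total = 25 * 44 = 1100

1100


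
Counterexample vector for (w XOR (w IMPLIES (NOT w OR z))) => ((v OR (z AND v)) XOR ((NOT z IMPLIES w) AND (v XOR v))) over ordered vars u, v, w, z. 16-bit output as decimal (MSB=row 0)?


F1 = (w XOR (w IMPLIES (NOT w OR z)))
F2 = ((v OR (z AND v)) XOR ((NOT z IMPLIES w) AND (v XOR v)))
Counterexample to F1=>F2 is where F1=1 and F2=0.
Evaluate each row (bits = u,v,w,z, MSB first):
  row 0 [0000]: F1=1 F2=0 -> F1&~F2 -> 1
  row 1 [0001]: F1=1 F2=0 -> F1&~F2 -> 1
  row 2 [0010]: F1=1 F2=0 -> F1&~F2 -> 1
  row 3 [0011]: F1=0 F2=0 -> F1&~F2 -> 0
  row 4 [0100]: F1=1 F2=1 -> F1&~F2 -> 0
  row 5 [0101]: F1=1 F2=1 -> F1&~F2 -> 0
  row 6 [0110]: F1=1 F2=1 -> F1&~F2 -> 0
  row 7 [0111]: F1=0 F2=1 -> F1&~F2 -> 0
  row 8 [1000]: F1=1 F2=0 -> F1&~F2 -> 1
  row 9 [1001]: F1=1 F2=0 -> F1&~F2 -> 1
  row 10 [1010]: F1=1 F2=0 -> F1&~F2 -> 1
  row 11 [1011]: F1=0 F2=0 -> F1&~F2 -> 0
  row 12 [1100]: F1=1 F2=1 -> F1&~F2 -> 0
  row 13 [1101]: F1=1 F2=1 -> F1&~F2 -> 0
  row 14 [1110]: F1=1 F2=1 -> F1&~F2 -> 0
  row 15 [1111]: F1=0 F2=1 -> F1&~F2 -> 0
Full result column, 4 rows per line (u,v fixed per line; w,z runs 00..11 left to right):
  rows 0-3 [u,v=00]: 1110  = hex E
  rows 4-7 [u,v=01]: 0000  = hex 0
  rows 8-11 [u,v=10]: 1110  = hex E
  rows 12-15 [u,v=11]: 0000  = hex 0
Counterexample vector (row 0 .. row 15) = 1110000011100000
Output column grouped in 4s = 1110 0000 1110 0000 = 0xE0E0
Convert to decimal digit by digit (value = value*16 + digit):
  E -> 14
  14*16 + 0 = 224
  224*16 + 14 (E) = 3598
  3598*16 + 0 = 57568
Decimal = 57568

57568


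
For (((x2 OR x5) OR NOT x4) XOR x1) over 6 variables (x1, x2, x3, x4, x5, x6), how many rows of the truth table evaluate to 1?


Formula: (((x2 OR x5) OR NOT x4) XOR x1) over 6 vars (64 rows)
Evaluate each row (x1, x2, x3, x4, x5, x6 as bits, MSB first):
  row 0 [000000]: (((0 OR 0) OR NOT 0) XOR 0) -> 1
  row 1 [000001]: (((0 OR 0) OR NOT 0) XOR 0) -> 1
  row 2 [000010]: (((0 OR 1) OR NOT 0) XOR 0) -> 1
  row 3 [000011]: (((0 OR 1) OR NOT 0) XOR 0) -> 1
  row 4 [000100]: (((0 OR 0) OR NOT 1) XOR 0) -> 0
  (every remaining row is evaluated the same way; all 64 results are listed next)
Full result column, 8 rows per line (x1,x2,x3 fixed per line; x4,x5,x6 runs 000..111 left to right):
  rows 0-7 [x1,x2,x3=000]: 11110011  (ones: 6)
  rows 8-15 [x1,x2,x3=001]: 11110011  (ones: 6)
  rows 16-23 [x1,x2,x3=010]: 11111111  (ones: 8)
  rows 24-31 [x1,x2,x3=011]: 11111111  (ones: 8)
  rows 32-39 [x1,x2,x3=100]: 00001100  (ones: 2)
  rows 40-47 [x1,x2,x3=101]: 00001100  (ones: 2)
  rows 48-55 [x1,x2,x3=110]: 00000000  (ones: 0)
  rows 56-63 [x1,x2,x3=111]: 00000000  (ones: 0)
Count of 1-rows = 6+6+8+8+2+2+0+0 = 32

32


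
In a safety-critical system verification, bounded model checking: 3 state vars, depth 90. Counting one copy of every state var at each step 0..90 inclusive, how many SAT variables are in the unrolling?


BMC unrolls to depth k, creating one copy of each state var for steps 0..k.
Step count = 90 + 1 = 91 (steps 0 through 90)
Vars per step = 3
Total = 3 * 91 = 273

273


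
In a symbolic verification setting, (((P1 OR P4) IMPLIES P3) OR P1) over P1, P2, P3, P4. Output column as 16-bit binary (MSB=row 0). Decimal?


Formula: (((P1 OR P4) IMPLIES P3) OR P1) over P1, P2, P3, P4 (16 rows)
Evaluate each row (bits = P1,P2,P3,P4, MSB first):
  row 0 [0000]: (((0 OR 0) IMPLIES 0) OR 0) -> 1
  row 1 [0001]: (((0 OR 1) IMPLIES 0) OR 0) -> 0
  row 2 [0010]: (((0 OR 0) IMPLIES 1) OR 0) -> 1
  row 3 [0011]: (((0 OR 1) IMPLIES 1) OR 0) -> 1
  row 4 [0100]: (((0 OR 0) IMPLIES 0) OR 0) -> 1
  row 5 [0101]: (((0 OR 1) IMPLIES 0) OR 0) -> 0
  row 6 [0110]: (((0 OR 0) IMPLIES 1) OR 0) -> 1
  row 7 [0111]: (((0 OR 1) IMPLIES 1) OR 0) -> 1
  row 8 [1000]: (((1 OR 0) IMPLIES 0) OR 1) -> 1
  row 9 [1001]: (((1 OR 1) IMPLIES 0) OR 1) -> 1
  row 10 [1010]: (((1 OR 0) IMPLIES 1) OR 1) -> 1
  row 11 [1011]: (((1 OR 1) IMPLIES 1) OR 1) -> 1
  row 12 [1100]: (((1 OR 0) IMPLIES 0) OR 1) -> 1
  row 13 [1101]: (((1 OR 1) IMPLIES 0) OR 1) -> 1
  row 14 [1110]: (((1 OR 0) IMPLIES 1) OR 1) -> 1
  row 15 [1111]: (((1 OR 1) IMPLIES 1) OR 1) -> 1
Full result column, 4 rows per line (P1,P2 fixed per line; P3,P4 runs 00..11 left to right):
  rows 0-3 [P1,P2=00]: 1011  = hex B
  rows 4-7 [P1,P2=01]: 1011  = hex B
  rows 8-11 [P1,P2=10]: 1111  = hex F
  rows 12-15 [P1,P2=11]: 1111  = hex F
Output column (row 0 .. row 15) = 1011101111111111
Output column grouped in 4s = 1011 1011 1111 1111 = 0xBBFF
Convert to decimal digit by digit (value = value*16 + digit):
  B -> 11
  11*16 + 11 (B) = 187
  187*16 + 15 (F) = 3007
  3007*16 + 15 (F) = 48127
Decimal = 48127

48127


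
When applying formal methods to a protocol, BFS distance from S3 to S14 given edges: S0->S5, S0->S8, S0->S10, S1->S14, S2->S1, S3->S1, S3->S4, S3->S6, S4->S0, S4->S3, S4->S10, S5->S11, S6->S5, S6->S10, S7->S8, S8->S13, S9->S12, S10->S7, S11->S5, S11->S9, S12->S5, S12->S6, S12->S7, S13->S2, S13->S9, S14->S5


BFS layer-by-layer from S3:
  dist 0: {S3}
  dist 1: {S1, S4, S6}
  dist 2: {S0, S5, S10, S14}
  -> S14 reached at distance 2
Shortest path length = 2

2


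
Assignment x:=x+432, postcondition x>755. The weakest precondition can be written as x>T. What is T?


Formula: wp(x:=E, P) = P[E/x] (substitute E for x in postcondition)
Step 1: Postcondition: x>755
Step 2: Substitute x+432 for x: x+432>755
Step 3: Solve for x: x > 755-432 = 323

323


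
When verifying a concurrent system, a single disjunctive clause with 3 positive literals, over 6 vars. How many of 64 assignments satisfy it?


Step 1: Total=2^6=64
Step 2: Unsat when all 3 false: 2^3=8
Step 3: Sat=64-8=56

56


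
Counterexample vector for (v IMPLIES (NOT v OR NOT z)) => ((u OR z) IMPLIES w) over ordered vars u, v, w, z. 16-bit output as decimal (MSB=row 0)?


F1 = (v IMPLIES (NOT v OR NOT z))
F2 = ((u OR z) IMPLIES w)
Counterexample to F1=>F2 is where F1=1 and F2=0.
Evaluate each row (bits = u,v,w,z, MSB first):
  row 0 [0000]: F1=1 F2=1 -> F1&~F2 -> 0
  row 1 [0001]: F1=1 F2=0 -> F1&~F2 -> 1
  row 2 [0010]: F1=1 F2=1 -> F1&~F2 -> 0
  row 3 [0011]: F1=1 F2=1 -> F1&~F2 -> 0
  row 4 [0100]: F1=1 F2=1 -> F1&~F2 -> 0
  row 5 [0101]: F1=0 F2=0 -> F1&~F2 -> 0
  row 6 [0110]: F1=1 F2=1 -> F1&~F2 -> 0
  row 7 [0111]: F1=0 F2=1 -> F1&~F2 -> 0
  row 8 [1000]: F1=1 F2=0 -> F1&~F2 -> 1
  row 9 [1001]: F1=1 F2=0 -> F1&~F2 -> 1
  row 10 [1010]: F1=1 F2=1 -> F1&~F2 -> 0
  row 11 [1011]: F1=1 F2=1 -> F1&~F2 -> 0
  row 12 [1100]: F1=1 F2=0 -> F1&~F2 -> 1
  row 13 [1101]: F1=0 F2=0 -> F1&~F2 -> 0
  row 14 [1110]: F1=1 F2=1 -> F1&~F2 -> 0
  row 15 [1111]: F1=0 F2=1 -> F1&~F2 -> 0
Full result column, 4 rows per line (u,v fixed per line; w,z runs 00..11 left to right):
  rows 0-3 [u,v=00]: 0100  = hex 4
  rows 4-7 [u,v=01]: 0000  = hex 0
  rows 8-11 [u,v=10]: 1100  = hex C
  rows 12-15 [u,v=11]: 1000  = hex 8
Counterexample vector (row 0 .. row 15) = 0100000011001000
Output column grouped in 4s = 0100 0000 1100 1000 = 0x40C8
Convert to decimal digit by digit (value = value*16 + digit):
  4 -> 4
  4*16 + 0 = 64
  64*16 + 12 (C) = 1036
  1036*16 + 8 = 16584
Decimal = 16584

16584


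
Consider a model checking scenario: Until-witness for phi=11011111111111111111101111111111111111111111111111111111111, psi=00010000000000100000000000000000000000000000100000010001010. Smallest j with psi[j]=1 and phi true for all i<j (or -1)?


(phi U psi) at 0: need smallest j with psi[j]=1 and phi[i]=1 for all i in [0,j).
Scan from step 0:
  step 0: phi=1, psi=0 -> continue
  step 1: phi=1, psi=0 -> continue
  step 2: phi=0 -> phi-prefix broken from here
  step 3: psi=1 but phi already failed -> not a witness
  step 14: psi=1 but phi already failed -> not a witness
  step 44: psi=1 but phi already failed -> not a witness
  step 51: psi=1 but phi already failed -> not a witness
  step 55: psi=1 but phi already failed -> not a witness
  step 57: psi=1 but phi already failed -> not a witness
  end of trace: no witness -> -1
Witness step = -1

-1


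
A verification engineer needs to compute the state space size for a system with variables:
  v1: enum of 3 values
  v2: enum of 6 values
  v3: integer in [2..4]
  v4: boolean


State space = product of domain sizes of all variables.
Domain sizes:
  v1 (enum of 3 values): 3
  v2 (enum of 6 values): 6
  v3 (integer in [2..4]): 3
  v4 (boolean): 2
Product = 3 * 6 * 3 * 2 = 108

108


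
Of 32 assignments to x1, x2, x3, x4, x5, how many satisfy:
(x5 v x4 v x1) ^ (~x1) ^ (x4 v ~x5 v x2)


CNF with 3 clauses over 5 vars (32 assignments).
An assignment satisfies CNF iff every clause has >=1 true literal.
Check each row (bits = x1,x2,x3,x4,x5; clause T/F shown):
  row 0 [00000]: clauses=FTT -> 0
  row 1 [00001]: clauses=TTF -> 0
  row 2 [00010]: clauses=TTT -> 1
  row 3 [00011]: clauses=TTT -> 1
  row 4 [00100]: clauses=FTT -> 0
  row 5 [00101]: clauses=TTF -> 0
  row 6 [00110]: clauses=TTT -> 1
  row 7 [00111]: clauses=TTT -> 1
  row 8 [01000]: clauses=FTT -> 0
  row 9 [01001]: clauses=TTT -> 1
  row 10 [01010]: clauses=TTT -> 1
  row 11 [01011]: clauses=TTT -> 1
  row 12 [01100]: clauses=FTT -> 0
  row 13 [01101]: clauses=TTT -> 1
  row 14 [01110]: clauses=TTT -> 1
  row 15 [01111]: clauses=TTT -> 1
  row 16 [10000]: clauses=TFT -> 0
  row 17 [10001]: clauses=TFF -> 0
  row 18 [10010]: clauses=TFT -> 0
  row 19 [10011]: clauses=TFT -> 0
  row 20 [10100]: clauses=TFT -> 0
  row 21 [10101]: clauses=TFF -> 0
  row 22 [10110]: clauses=TFT -> 0
  row 23 [10111]: clauses=TFT -> 0
  row 24 [11000]: clauses=TFT -> 0
  row 25 [11001]: clauses=TFT -> 0
  row 26 [11010]: clauses=TFT -> 0
  row 27 [11011]: clauses=TFT -> 0
  row 28 [11100]: clauses=TFT -> 0
  row 29 [11101]: clauses=TFT -> 0
  row 30 [11110]: clauses=TFT -> 0
  row 31 [11111]: clauses=TFT -> 0
Full result column, 8 rows per line (x1,x2 fixed per line; x3,x4,x5 runs 000..111 left to right):
  rows 0-7 [x1,x2=00]: 00110011  (ones: 4)
  rows 8-15 [x1,x2=01]: 01110111  (ones: 6)
  rows 16-23 [x1,x2=10]: 00000000  (ones: 0)
  rows 24-31 [x1,x2=11]: 00000000  (ones: 0)
Satisfying assignments = 4+6+0+0 = 10

10


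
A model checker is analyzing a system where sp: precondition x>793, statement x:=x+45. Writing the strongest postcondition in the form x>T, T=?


Formula: sp(P, x:=E) = exists old_x. (x = E[old_x/x]) AND P[old_x/x] (old_x is the value of x before the assignment; eliminate old_x by solving x = E[old_x/x] for old_x)
Step 1: Precondition P: x>793, i.e. old_x > 793
Step 2: Assignment gives x = old_x + 45, so old_x = x - 45
Step 3: Substitute into P: x - 45 > 793
Step 4: Simplify: x > 793+45 = 838

838


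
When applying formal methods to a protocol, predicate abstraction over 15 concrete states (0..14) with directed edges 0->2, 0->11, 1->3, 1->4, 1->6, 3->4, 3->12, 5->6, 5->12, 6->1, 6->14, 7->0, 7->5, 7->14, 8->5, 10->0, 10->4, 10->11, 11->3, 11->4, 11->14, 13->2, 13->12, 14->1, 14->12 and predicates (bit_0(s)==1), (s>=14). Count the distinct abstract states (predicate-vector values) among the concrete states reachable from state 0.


BFS from 0:
Concrete reachable: {0, 1, 2, 3, 4, 6, 11, 12, 14}
Abstract via predicates (bit_0(s)==1), (s>=14):
  (0,0) <- {0, 2, 4, 6, 12}
  (0,1) <- {14}
  (1,0) <- {1, 3, 11}
Distinct abstract states = 3

3


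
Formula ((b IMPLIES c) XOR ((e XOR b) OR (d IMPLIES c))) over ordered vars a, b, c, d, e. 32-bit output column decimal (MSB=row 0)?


Formula: ((b IMPLIES c) XOR ((e XOR b) OR (d IMPLIES c))) over a, b, c, d, e (32 rows)
Evaluate each row (bits = a,b,c,d,e, MSB first):
  row 0 [00000]: ((0 IMPLIES 0) XOR ((0 XOR 0) OR (0 IMPLIES 0))) -> 0
  row 1 [00001]: ((0 IMPLIES 0) XOR ((1 XOR 0) OR (0 IMPLIES 0))) -> 0
  row 2 [00010]: ((0 IMPLIES 0) XOR ((0 XOR 0) OR (1 IMPLIES 0))) -> 1
  row 3 [00011]: ((0 IMPLIES 0) XOR ((1 XOR 0) OR (1 IMPLIES 0))) -> 0
  row 4 [00100]: ((0 IMPLIES 1) XOR ((0 XOR 0) OR (0 IMPLIES 1))) -> 0
  row 5 [00101]: ((0 IMPLIES 1) XOR ((1 XOR 0) OR (0 IMPLIES 1))) -> 0
  row 6 [00110]: ((0 IMPLIES 1) XOR ((0 XOR 0) OR (1 IMPLIES 1))) -> 0
  row 7 [00111]: ((0 IMPLIES 1) XOR ((1 XOR 0) OR (1 IMPLIES 1))) -> 0
  row 8 [01000]: ((1 IMPLIES 0) XOR ((0 XOR 1) OR (0 IMPLIES 0))) -> 1
  row 9 [01001]: ((1 IMPLIES 0) XOR ((1 XOR 1) OR (0 IMPLIES 0))) -> 1
  row 10 [01010]: ((1 IMPLIES 0) XOR ((0 XOR 1) OR (1 IMPLIES 0))) -> 1
  row 11 [01011]: ((1 IMPLIES 0) XOR ((1 XOR 1) OR (1 IMPLIES 0))) -> 0
  row 12 [01100]: ((1 IMPLIES 1) XOR ((0 XOR 1) OR (0 IMPLIES 1))) -> 0
  row 13 [01101]: ((1 IMPLIES 1) XOR ((1 XOR 1) OR (0 IMPLIES 1))) -> 0
  row 14 [01110]: ((1 IMPLIES 1) XOR ((0 XOR 1) OR (1 IMPLIES 1))) -> 0
  row 15 [01111]: ((1 IMPLIES 1) XOR ((1 XOR 1) OR (1 IMPLIES 1))) -> 0
  row 16 [10000]: ((0 IMPLIES 0) XOR ((0 XOR 0) OR (0 IMPLIES 0))) -> 0
  row 17 [10001]: ((0 IMPLIES 0) XOR ((1 XOR 0) OR (0 IMPLIES 0))) -> 0
  row 18 [10010]: ((0 IMPLIES 0) XOR ((0 XOR 0) OR (1 IMPLIES 0))) -> 1
  row 19 [10011]: ((0 IMPLIES 0) XOR ((1 XOR 0) OR (1 IMPLIES 0))) -> 0
  row 20 [10100]: ((0 IMPLIES 1) XOR ((0 XOR 0) OR (0 IMPLIES 1))) -> 0
  row 21 [10101]: ((0 IMPLIES 1) XOR ((1 XOR 0) OR (0 IMPLIES 1))) -> 0
  row 22 [10110]: ((0 IMPLIES 1) XOR ((0 XOR 0) OR (1 IMPLIES 1))) -> 0
  row 23 [10111]: ((0 IMPLIES 1) XOR ((1 XOR 0) OR (1 IMPLIES 1))) -> 0
  row 24 [11000]: ((1 IMPLIES 0) XOR ((0 XOR 1) OR (0 IMPLIES 0))) -> 1
  row 25 [11001]: ((1 IMPLIES 0) XOR ((1 XOR 1) OR (0 IMPLIES 0))) -> 1
  row 26 [11010]: ((1 IMPLIES 0) XOR ((0 XOR 1) OR (1 IMPLIES 0))) -> 1
  row 27 [11011]: ((1 IMPLIES 0) XOR ((1 XOR 1) OR (1 IMPLIES 0))) -> 0
  row 28 [11100]: ((1 IMPLIES 1) XOR ((0 XOR 1) OR (0 IMPLIES 1))) -> 0
  row 29 [11101]: ((1 IMPLIES 1) XOR ((1 XOR 1) OR (0 IMPLIES 1))) -> 0
  row 30 [11110]: ((1 IMPLIES 1) XOR ((0 XOR 1) OR (1 IMPLIES 1))) -> 0
  row 31 [11111]: ((1 IMPLIES 1) XOR ((1 XOR 1) OR (1 IMPLIES 1))) -> 0
Full result column, 4 rows per line (a,b,c fixed per line; d,e runs 00..11 left to right):
  rows 0-3 [a,b,c=000]: 0010  = hex 2
  rows 4-7 [a,b,c=001]: 0000  = hex 0
  rows 8-11 [a,b,c=010]: 1110  = hex E
  rows 12-15 [a,b,c=011]: 0000  = hex 0
  rows 16-19 [a,b,c=100]: 0010  = hex 2
  rows 20-23 [a,b,c=101]: 0000  = hex 0
  rows 24-27 [a,b,c=110]: 1110  = hex E
  rows 28-31 [a,b,c=111]: 0000  = hex 0
Output column (row 0 .. row 31) = 00100000111000000010000011100000
Output column grouped in 4s = 0010 0000 1110 0000 0010 0000 1110 0000 = 0x20E020E0
Convert to decimal digit by digit (value = value*16 + digit):
  2 -> 2
  2*16 + 0 = 32
  32*16 + 14 (E) = 526
  526*16 + 0 = 8416
  8416*16 + 2 = 134658
  134658*16 + 0 = 2154528
  2154528*16 + 14 (E) = 34472462
  34472462*16 + 0 = 551559392
Decimal = 551559392

551559392


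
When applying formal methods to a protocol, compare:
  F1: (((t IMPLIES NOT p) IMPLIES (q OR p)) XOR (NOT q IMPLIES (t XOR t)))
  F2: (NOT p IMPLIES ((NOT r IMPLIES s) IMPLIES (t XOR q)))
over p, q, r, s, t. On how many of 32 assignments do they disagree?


F1 = (((t IMPLIES NOT p) IMPLIES (q OR p)) XOR (NOT q IMPLIES (t XOR t)))
F2 = (NOT p IMPLIES ((NOT r IMPLIES s) IMPLIES (t XOR q)))
Evaluate both on each of 32 rows (bits = p,q,r,s,t):
  row 0 [00000]: F1=0 F2=1 (differ) -> 1
  row 1 [00001]: F1=0 F2=1 (differ) -> 1
  row 2 [00010]: F1=0 F2=0 -> 0
  row 3 [00011]: F1=0 F2=1 (differ) -> 1
  row 4 [00100]: F1=0 F2=0 -> 0
  row 5 [00101]: F1=0 F2=1 (differ) -> 1
  row 6 [00110]: F1=0 F2=0 -> 0
  row 7 [00111]: F1=0 F2=1 (differ) -> 1
  row 8 [01000]: F1=0 F2=1 (differ) -> 1
  row 9 [01001]: F1=0 F2=1 (differ) -> 1
  row 10 [01010]: F1=0 F2=1 (differ) -> 1
  row 11 [01011]: F1=0 F2=0 -> 0
  row 12 [01100]: F1=0 F2=1 (differ) -> 1
  row 13 [01101]: F1=0 F2=0 -> 0
  row 14 [01110]: F1=0 F2=1 (differ) -> 1
  row 15 [01111]: F1=0 F2=0 -> 0
  row 16 [10000]: F1=1 F2=1 -> 0
  row 17 [10001]: F1=1 F2=1 -> 0
  row 18 [10010]: F1=1 F2=1 -> 0
  row 19 [10011]: F1=1 F2=1 -> 0
  row 20 [10100]: F1=1 F2=1 -> 0
  row 21 [10101]: F1=1 F2=1 -> 0
  row 22 [10110]: F1=1 F2=1 -> 0
  row 23 [10111]: F1=1 F2=1 -> 0
  row 24 [11000]: F1=0 F2=1 (differ) -> 1
  row 25 [11001]: F1=0 F2=1 (differ) -> 1
  row 26 [11010]: F1=0 F2=1 (differ) -> 1
  row 27 [11011]: F1=0 F2=1 (differ) -> 1
  row 28 [11100]: F1=0 F2=1 (differ) -> 1
  row 29 [11101]: F1=0 F2=1 (differ) -> 1
  row 30 [11110]: F1=0 F2=1 (differ) -> 1
  row 31 [11111]: F1=0 F2=1 (differ) -> 1
Full result column, 8 rows per line (p,q fixed per line; r,s,t runs 000..111 left to right):
  rows 0-7 [p,q=00]: 11010101  (ones: 5)
  rows 8-15 [p,q=01]: 11101010  (ones: 5)
  rows 16-23 [p,q=10]: 00000000  (ones: 0)
  rows 24-31 [p,q=11]: 11111111  (ones: 8)
Disagreements = 5+5+0+8 = 18

18
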